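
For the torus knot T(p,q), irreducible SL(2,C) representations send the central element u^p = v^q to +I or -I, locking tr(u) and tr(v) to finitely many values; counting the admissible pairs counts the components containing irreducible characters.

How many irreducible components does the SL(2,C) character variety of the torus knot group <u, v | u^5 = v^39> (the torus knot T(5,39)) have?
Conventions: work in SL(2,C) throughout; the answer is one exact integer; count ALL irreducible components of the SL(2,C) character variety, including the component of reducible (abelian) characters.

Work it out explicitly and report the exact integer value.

77

For T(5,39): irreducibility forces the central element u^5 = v^39 to one of +I, -I.
So on each irreducible component the traces are pinned: tr(u) = 2*cos(pi*alpha/5) with 1 <= alpha <= 4, tr(v) = 2*cos(pi*beta/39) with 1 <= beta <= 38.
Consistency of u^5 = (-1)^alpha I with v^39 = (-1)^beta I forces alpha = beta (mod 2).
Counting: 2 odd alphas x 19 odd betas + 2 even alphas x 19 even betas = 38 + 38 = 76.
components with irreducible characters: 76; plus the single component of reducible (abelian) characters: total 77.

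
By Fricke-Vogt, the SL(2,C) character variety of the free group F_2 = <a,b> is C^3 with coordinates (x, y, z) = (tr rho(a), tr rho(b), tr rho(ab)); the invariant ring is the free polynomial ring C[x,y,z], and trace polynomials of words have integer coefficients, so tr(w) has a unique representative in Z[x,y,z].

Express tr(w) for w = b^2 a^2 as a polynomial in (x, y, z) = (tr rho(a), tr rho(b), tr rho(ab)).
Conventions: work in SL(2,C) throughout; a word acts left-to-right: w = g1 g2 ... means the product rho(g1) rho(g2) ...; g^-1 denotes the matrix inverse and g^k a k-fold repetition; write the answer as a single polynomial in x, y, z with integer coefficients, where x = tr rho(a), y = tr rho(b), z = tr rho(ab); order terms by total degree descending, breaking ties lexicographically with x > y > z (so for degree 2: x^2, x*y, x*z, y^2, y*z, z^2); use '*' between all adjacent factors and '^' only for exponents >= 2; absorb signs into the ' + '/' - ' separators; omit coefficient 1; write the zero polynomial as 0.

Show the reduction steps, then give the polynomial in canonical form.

apply: trace(a^2 b) = trace(a) trace(b a) - trace(b) = x*z - y
apply: trace(a^2) = trace(a) trace(a) - trace(1) = x^2 - 2
apply: trace(b^2 a^2) = trace(b) trace(a^2 b) - trace(a^2) = x*y*z - x^2 - y^2 + 2

x*y*z - x^2 - y^2 + 2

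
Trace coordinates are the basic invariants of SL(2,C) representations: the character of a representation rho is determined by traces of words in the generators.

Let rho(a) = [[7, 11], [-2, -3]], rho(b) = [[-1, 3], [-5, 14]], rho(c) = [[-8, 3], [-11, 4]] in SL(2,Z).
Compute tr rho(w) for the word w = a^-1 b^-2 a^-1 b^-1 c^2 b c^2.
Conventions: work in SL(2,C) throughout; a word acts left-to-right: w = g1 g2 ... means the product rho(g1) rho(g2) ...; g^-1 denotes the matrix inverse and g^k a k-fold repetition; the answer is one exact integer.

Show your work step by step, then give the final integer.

rho(a^-1) = [[-3, -11], [2, 7]]
... * rho(b^-1) = [[14, -3], [5, -1]]  ->  [[-97, 20], [63, -13]]
... * rho(b^-1) = [[14, -3], [5, -1]]  ->  [[-1258, 271], [817, -176]]
... * rho(a^-1) = [[-3, -11], [2, 7]]  ->  [[4316, 15735], [-2803, -10219]]
... * rho(b^-1) = [[14, -3], [5, -1]]  ->  [[139099, -28683], [-90337, 18628]]
... * rho(c) = [[-8, 3], [-11, 4]]  ->  [[-797279, 302565], [517788, -196499]]
... * rho(c) = [[-8, 3], [-11, 4]]  ->  [[3050017, -1181577], [-1980815, 767368]]
... * rho(b) = [[-1, 3], [-5, 14]]  ->  [[2857868, -7392027], [-1856025, 4800707]]
... * rho(c) = [[-8, 3], [-11, 4]]  ->  [[58449353, -20994504], [-37959577, 13634753]]
... * rho(c) = [[-8, 3], [-11, 4]]  ->  [[-236655280, 91370043], [153694333, -59339719]]
tr = -236655280 + -59339719 = -295994999

-295994999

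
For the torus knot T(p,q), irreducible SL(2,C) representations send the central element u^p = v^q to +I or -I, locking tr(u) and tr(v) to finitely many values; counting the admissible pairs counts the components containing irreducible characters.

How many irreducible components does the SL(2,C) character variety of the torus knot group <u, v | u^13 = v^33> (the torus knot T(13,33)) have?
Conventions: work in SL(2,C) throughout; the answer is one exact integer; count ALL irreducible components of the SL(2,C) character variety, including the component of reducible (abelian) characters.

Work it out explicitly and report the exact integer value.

For T(13,33): irreducibility forces the central element u^13 = v^33 to one of +I, -I.
So on each irreducible component the traces are pinned: tr(u) = 2*cos(pi*alpha/13) with 1 <= alpha <= 12, tr(v) = 2*cos(pi*beta/33) with 1 <= beta <= 32.
u^13 = (-1)^alpha I and v^33 = (-1)^beta I must agree, so alpha and beta have equal parity.
Enumerate parity-matched pairs: 6*16 odd-odd plus 6*16 even-even gives 192.
components with irreducible characters: 192; plus the single component of reducible (abelian) characters: total 193.

193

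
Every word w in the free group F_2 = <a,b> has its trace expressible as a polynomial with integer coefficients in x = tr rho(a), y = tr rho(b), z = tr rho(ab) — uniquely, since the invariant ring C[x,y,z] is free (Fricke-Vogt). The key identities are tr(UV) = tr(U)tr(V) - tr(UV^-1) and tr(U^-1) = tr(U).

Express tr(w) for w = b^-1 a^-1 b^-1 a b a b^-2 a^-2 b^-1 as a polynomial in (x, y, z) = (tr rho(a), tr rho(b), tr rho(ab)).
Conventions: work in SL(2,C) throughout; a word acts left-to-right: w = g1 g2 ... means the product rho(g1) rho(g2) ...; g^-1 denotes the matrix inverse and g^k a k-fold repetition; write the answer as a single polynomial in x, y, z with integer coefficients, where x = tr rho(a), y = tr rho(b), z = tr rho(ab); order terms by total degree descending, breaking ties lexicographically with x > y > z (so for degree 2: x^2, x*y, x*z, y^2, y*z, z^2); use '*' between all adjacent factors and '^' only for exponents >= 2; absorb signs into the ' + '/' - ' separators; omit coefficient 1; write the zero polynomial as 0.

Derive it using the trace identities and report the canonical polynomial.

x^2*y^3*z^3 - 2*x^3*y^2*z^2 - 2*x*y^4*z^2 - x*y^2*z^4 + x^4*y*z + 3*x^2*y^3*z + x^2*y*z^3 + y^5*z + y^3*z^3 - x^3*y^2 - x*y^4 + 5*x*y^2*z^2 - 7*x^2*y*z - 5*y^3*z - 2*y*z^3 + x^3 + 4*x*y^2 + x*z^2 + 6*y*z - 3*x

trace(a^-1) = trace(a) = x
trace(a^-1 b) = trace(b) trace(a) - trace(b a)  (eliminate a^-1) = x*y - z
trace(b^-1 a^-1) = trace(a^-1) trace(b) - trace(a^-1 b)  (eliminate b^-1) = z
trace(b a b) = trace(b) trace(a b) - trace(a)  (reduce the b square) = y*z - x
trace(b a b a) = trace(b a) trace(b a) - trace(1)  (split on b) = z^2 - 2
trace(a^-1 b a b) = trace(b a b) trace(a) - trace(b a b a)  (eliminate a^-1) = x*y*z - x^2 - z^2 + 2
trace(a^-1 b a b^-1) = trace(a^-1 b a) trace(b) - trace(a^-1 b a b)  (eliminate b^-1) = -x*y*z + x^2 + y^2 + z^2 - 2
trace(a b^-1 a^-2 b) = trace(a^-1 b a b^-1) trace(a) - trace(a^-1 b a b^-1 a)  (eliminate a^-1) = -x^2*y*z + x^3 + x*y^2 + x*z^2 - 3*x
trace(a^-2 b^-1 a b^-1) = trace(a b^-1 a^-2) trace(b) - trace(a b^-1 a^-2 b)  (eliminate b^-1) = x^2*y*z - x^3 - x*y^2 - x*z^2 + y*z + 3*x
trace(a b^-2 a^-2 b^-1) = trace(a^-2 b^-1 a b^-1) trace(b) - trace(a^-2 b^-1 a)  (eliminate b^-1) = x^2*y^2*z - x^3*y - x*y^3 - x*y*z^2 + y^2*z + 3*x*y - z
trace(a b a) = trace(a) trace(b a) - trace(b)  (reduce the a square) = x*z - y
trace(a b a b^-1) = trace(a b a) trace(b) - trace(a b a b)  (eliminate b^-1) = x*y*z - y^2 - z^2 + 2
trace(b a b^-2 a) = trace(a b a b^-1) trace(b) - trace(a b a)  (eliminate b^-1) = x*y^2*z - y^3 - y*z^2 - x*z + 3*y
trace(b a b^-2 a^-1) = trace(b a b^-2) trace(a) - trace(b a b^-2 a)  (eliminate a^-1) = -x*y^2*z + x^2*y + y^3 + y*z^2 - 3*y
trace(a b a b a) = trace(a) trace(b a b a) - trace(b a b)  (reduce the a square) = x*z^2 - y*z - x
trace(a b a b a b) = trace(a b a b) trace(a b) - trace(b a)  (split on a) = z^3 - 3*z
trace(b a b a b^-1 a) = trace(a b a b a) trace(b) - trace(a b a b a b)  (eliminate b^-1) = x*y*z^2 - y^2*z - z^3 - x*y + 3*z
trace(a^-1 b a b a b^-1) = trace(b a b a b^-1) trace(a) - trace(b a b a b^-1 a)  (eliminate a^-1) = -x*y*z^2 + x^2*z + y^2*z + z^3 - 3*z
trace(b a b a b^-2 a^-1) = trace(a^-1 b a b a b^-1) trace(b) - trace(a^-1 b a b a)  (eliminate b^-1) = -x*y^2*z^2 + x^2*y*z + y^3*z + y*z^3 - 4*y*z + x
trace(a b a b^-2 a^-2 b) = trace(b a b a b^-2 a^-1) trace(a) - trace(b a b a b^-2)  (eliminate a^-1) = -x^2*y^2*z^2 + x^3*y*z + x*y^3*z + x*y*z^3 - 5*x*y*z + x^2 + y^2 + z^2 - 2
trace(a b a b^-2 a^-2 b^-1) = trace(a b a b^-2 a^-2) trace(b) - trace(a b a b^-2 a^-2 b)  (eliminate b^-1) = x^2*y^2*z^2 - x^3*y*z - 2*x*y^3*z - x*y*z^3 + x^2*y^2 + y^4 + y^2*z^2 + 5*x*y*z - x^2 - 4*y^2 - z^2 + 2
trace(b a b a b) = trace(b) trace(a b a b) - trace(a b a)  (reduce the b square) = y*z^2 - x*z - y
trace(a b a b a^-1 b) = trace(b a b a b) trace(a) - trace(b a b a b a)  (eliminate a^-1) = x*y*z^2 - x^2*z - z^3 - x*y + 3*z
trace(a b a b a^-1 b^-1) = trace(a b a b a^-1) trace(b) - trace(a b a b a^-1 b)  (eliminate b^-1) = -x*y*z^2 + x^2*z + y^2*z + z^3 - 3*z
trace(a^-1 b^-2 a b a b) = trace(a b a b a^-1 b^-1) trace(b) - trace(a b a b a^-1)  (eliminate b^-1) = -x*y^2*z^2 + x^2*y*z + y^3*z + y*z^3 - 4*y*z + x
trace(b a b a b a b) = trace(b) trace(a b a b a b) - trace(a b a b a)  (reduce the b square) = y*z^3 - x*z^2 - 2*y*z + x
trace(b a b a b a b a) = trace(b a b a) trace(b a b a) - trace(1)  (split on b) = z^4 - 4*z^2 + 2
trace(a b a b a b a^-1 b) = trace(b a b a b a b) trace(a) - trace(b a b a b a b a)  (eliminate a^-1) = x*y*z^3 - x^2*z^2 - z^4 - 2*x*y*z + x^2 + 4*z^2 - 2
trace(b^-1 a b a b a b a^-1) = trace(a b a b a b a^-1) trace(b) - trace(a b a b a b a^-1 b)  (eliminate b^-1) = -x*y*z^3 + x^2*z^2 + y^2*z^2 + z^4 + x*y*z - x^2 - y^2 - 4*z^2 + 2
trace(a^-1 b^-2 a b a b a b) = trace(b^-1 a b a b a b a^-1) trace(b) - trace(b^-1 a b a b a b a^-1 b)  (eliminate b^-1) = -x*y^2*z^3 + x^2*y*z^2 + y^3*z^2 + y*z^4 + x*y^2*z - x^2*y - y^3 - 5*y*z^2 + x*z + 3*y
trace(a^-2 b^-2 a b a b a b) = trace(a^-1 b^-2 a b a b a b) trace(a) - trace(a^-1 b^-2 a b a b a b a)  (eliminate a^-1) = -x^2*y^2*z^3 + x^3*y*z^2 + x*y^3*z^2 + x*y*z^4 + x^2*y^2*z - x^3*y - x*y^3 - 6*x*y*z^2 + x^2*z + y^2*z + z^3 + 4*x*y - 3*z
trace(a^-2 b^-2 a b a b a b^-1) = trace(a^-2 b^-2 a b a b a) trace(b) - trace(a^-2 b^-2 a b a b a b)  (eliminate b^-1) = x^2*y^2*z^3 - x^3*y*z^2 - 2*x*y^3*z^2 - x*y*z^4 + y^4*z + y^2*z^3 + x^3*y + x*y^3 + 6*x*y*z^2 - x^2*z - 5*y^2*z - z^3 - 3*x*y + 3*z
trace(b a b a b^-2 a^-2 b^-2 a) = trace(a^-2 b^-2 a b a b a b^-1) trace(b) - trace(a^-2 b^-2 a b a b a)  (eliminate b^-1) = x^2*y^3*z^3 - x^3*y^2*z^2 - 2*x*y^4*z^2 - x*y^2*z^4 + y^5*z + y^3*z^3 + x^3*y^2 + x*y^4 + 7*x*y^2*z^2 - 2*x^2*y*z - 6*y^3*z - 2*y*z^3 - 3*x*y^2 + 7*y*z - x
trace(a b a b^-2 a^-2 b^-2 a^-1 b) = trace(b a b a b^-2 a^-2 b^-2) trace(a) - trace(b a b a b^-2 a^-2 b^-2 a)  (eliminate a^-1) = -x^2*y^3*z^3 + 2*x^3*y^2*z^2 + 2*x*y^4*z^2 + x*y^2*z^4 - x^4*y*z - 2*x^2*y^3*z - x^2*y*z^3 - y^5*z - y^3*z^3 - 6*x*y^2*z^2 + 7*x^2*y*z + 6*y^3*z + 2*y*z^3 - x^3 - x*y^2 - x*z^2 - 7*y*z + 3*x
trace(b^-1 a^-1 b^-1 a b a b^-2 a^-2 b^-1) = trace(a b a b^-2 a^-2 b^-2 a^-1) trace(b) - trace(a b a b^-2 a^-2 b^-2 a^-1 b)  (eliminate b^-1) = x^2*y^3*z^3 - 2*x^3*y^2*z^2 - 2*x*y^4*z^2 - x*y^2*z^4 + x^4*y*z + 3*x^2*y^3*z + x^2*y*z^3 + y^5*z + y^3*z^3 - x^3*y^2 - x*y^4 + 5*x*y^2*z^2 - 7*x^2*y*z - 5*y^3*z - 2*y*z^3 + x^3 + 4*x*y^2 + x*z^2 + 6*y*z - 3*x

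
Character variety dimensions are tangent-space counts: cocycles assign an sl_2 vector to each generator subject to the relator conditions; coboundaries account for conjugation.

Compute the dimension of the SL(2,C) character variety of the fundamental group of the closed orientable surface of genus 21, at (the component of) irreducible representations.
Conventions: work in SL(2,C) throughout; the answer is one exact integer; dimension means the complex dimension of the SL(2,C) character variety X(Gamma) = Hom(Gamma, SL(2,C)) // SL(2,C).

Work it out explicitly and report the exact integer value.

The genus-21 surface group: 2g = 42 generators, one relator prod [a_i, b_i].
Before the relator condition, cocycle space has dim 3*42 = 126.
d_2 is surjective at irreducible rho (its cokernel H^2 is dual to H^0 = 0), so dim Z^1 = 126 - 3 = 123.
As always at irreducible rho, dim B^1 = 3.
Hence dim X = 123 - 3 = 120.

120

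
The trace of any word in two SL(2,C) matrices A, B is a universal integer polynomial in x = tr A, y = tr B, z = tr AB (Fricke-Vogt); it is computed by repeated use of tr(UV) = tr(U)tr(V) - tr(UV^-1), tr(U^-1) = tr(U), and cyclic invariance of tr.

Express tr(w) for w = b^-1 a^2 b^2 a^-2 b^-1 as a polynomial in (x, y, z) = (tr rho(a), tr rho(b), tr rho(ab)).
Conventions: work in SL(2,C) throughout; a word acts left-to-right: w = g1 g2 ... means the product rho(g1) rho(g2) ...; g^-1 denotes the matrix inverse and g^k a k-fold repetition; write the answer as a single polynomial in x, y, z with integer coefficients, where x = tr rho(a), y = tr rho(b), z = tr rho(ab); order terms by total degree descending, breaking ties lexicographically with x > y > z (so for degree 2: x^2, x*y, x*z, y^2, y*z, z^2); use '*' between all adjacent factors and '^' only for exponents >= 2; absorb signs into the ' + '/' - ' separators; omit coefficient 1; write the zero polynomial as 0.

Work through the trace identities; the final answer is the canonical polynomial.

-x^3*y^3*z + x^4*y^2 + x^2*y^4 + x^2*y^2*z^2 - 4*x^2*y^2 + 2

trace(a^2) = trace(a) trace(a) - trace(1) = x^2 - 2
trace(a b a) = trace(a) trace(b a) - trace(b) = x*z - y
trace(a^3 b) = trace(a) trace(a b a) - trace(a b) = x^2*z - x*y - z
trace(a^3) = trace(a) trace(a^2) - trace(a) = x^3 - 3*x
trace(a^2 b^2 a) = trace(b) trace(a^3 b) - trace(a^3) = x^2*y*z - x^3 - x*y^2 - y*z + 3*x
trace(b a b a) = trace(a b) trace(a b) - trace(1) = z^2 - 2
trace(b a b) = trace(b) trace(a b) - trace(a) = y*z - x
trace(a b a^2 b) = trace(a) trace(b a b a) - trace(b a b) = x*z^2 - y*z - x
trace(a^2 b^2 a b) = trace(b) trace(a b a^2 b) - trace(a b a^2) = x*y*z^2 - x^2*z - y^2*z + z
trace(a^2 b^2 a b^-1) = trace(a^2 b^2 a) trace(b) - trace(a^2 b^2 a b) = x^2*y^2*z - x^3*y - x*y^3 - x*y*z^2 + x^2*z + 3*x*y - z
trace(b^-2 a^2 b^2 a) = trace(a^2 b^2 a b^-1) trace(b) - trace(a^2 b^2 a) = x^2*y^3*z - x^3*y^2 - x*y^4 - x*y^2*z^2 + x^3 + 4*x*y^2 - 3*x
trace(b^-2 a^2 b^2 a^-1) = trace(b^-2 a^2 b^2) trace(a) - trace(b^-2 a^2 b^2 a) = -x^2*y^3*z + x^3*y^2 + x*y^4 + x*y^2*z^2 - 4*x*y^2 + x
trace(b^-1 a^2 b^2 a^-2 b^-1) = trace(b^-2 a^2 b^2 a^-1) trace(a) - trace(b^-2 a^2 b^2) = -x^3*y^3*z + x^4*y^2 + x^2*y^4 + x^2*y^2*z^2 - 4*x^2*y^2 + 2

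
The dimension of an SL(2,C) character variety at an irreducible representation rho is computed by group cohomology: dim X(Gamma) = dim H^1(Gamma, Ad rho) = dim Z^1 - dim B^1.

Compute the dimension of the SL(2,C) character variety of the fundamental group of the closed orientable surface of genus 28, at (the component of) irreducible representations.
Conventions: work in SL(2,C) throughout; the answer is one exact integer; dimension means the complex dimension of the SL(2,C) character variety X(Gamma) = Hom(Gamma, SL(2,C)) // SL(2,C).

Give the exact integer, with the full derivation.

162

pi_1 of the closed genus-28 surface has 56 generators bound by the single product-of-commutators relator.
Before the relator condition, cocycle space has dim 3*56 = 168.
d_2 is surjective at irreducible rho (its cokernel H^2 is dual to H^0 = 0), so dim Z^1 = 168 - 3 = 165.
Coboundaries contribute dim B^1 = 3 (injective at irreducible rho).
dim X = dim H^1 = 165 - 3 = 162.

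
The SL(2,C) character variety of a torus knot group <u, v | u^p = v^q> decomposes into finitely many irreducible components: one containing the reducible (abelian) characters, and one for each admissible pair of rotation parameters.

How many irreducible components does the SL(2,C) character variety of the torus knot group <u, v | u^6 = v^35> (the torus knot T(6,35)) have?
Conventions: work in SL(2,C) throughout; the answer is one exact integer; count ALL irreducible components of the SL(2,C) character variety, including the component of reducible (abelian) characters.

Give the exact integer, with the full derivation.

86

In the torus knot group T(6,35), u^6 = v^35 is central, so an irreducible representation sends it to +I or -I (Schur).
On an irreducible component, tr(u) is locked at 2*cos(pi*alpha/6) for some alpha in 1..5, and tr(v) at 2*cos(pi*beta/35) for some beta in 1..34.
The two central values (-1)^alpha I and (-1)^beta I must be the same matrix, so alpha and beta share a parity.
count pairs: odd alpha (3 choices) x odd beta (17), plus even alpha (2) x even beta (17): 3*17 + 2*17 = 85.
components with irreducible characters: 85; plus the single component of reducible (abelian) characters: total 86.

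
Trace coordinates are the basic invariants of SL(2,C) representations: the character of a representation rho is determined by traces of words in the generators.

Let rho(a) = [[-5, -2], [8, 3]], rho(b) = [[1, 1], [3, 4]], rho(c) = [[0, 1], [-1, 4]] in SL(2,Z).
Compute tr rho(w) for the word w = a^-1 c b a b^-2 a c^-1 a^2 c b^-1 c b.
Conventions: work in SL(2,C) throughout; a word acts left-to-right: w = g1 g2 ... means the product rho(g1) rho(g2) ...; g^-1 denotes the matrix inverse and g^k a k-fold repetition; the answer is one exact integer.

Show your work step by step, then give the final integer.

rho(a^-1) = [[3, 2], [-8, -5]]
... * rho(c) = [[0, 1], [-1, 4]]  ->  [[-2, 11], [5, -28]]
... * rho(b) = [[1, 1], [3, 4]]  ->  [[31, 42], [-79, -107]]
... * rho(a) = [[-5, -2], [8, 3]]  ->  [[181, 64], [-461, -163]]
... * rho(b^-1) = [[4, -1], [-3, 1]]  ->  [[532, -117], [-1355, 298]]
... * rho(b^-1) = [[4, -1], [-3, 1]]  ->  [[2479, -649], [-6314, 1653]]
... * rho(a) = [[-5, -2], [8, 3]]  ->  [[-17587, -6905], [44794, 17587]]
... * rho(c^-1) = [[4, -1], [1, 0]]  ->  [[-77253, 17587], [196763, -44794]]
... * rho(a) = [[-5, -2], [8, 3]]  ->  [[526961, 207267], [-1342167, -527908]]
... * rho(a) = [[-5, -2], [8, 3]]  ->  [[-976669, -432121], [2487571, 1100610]]
... * rho(c) = [[0, 1], [-1, 4]]  ->  [[432121, -2705153], [-1100610, 6890011]]
... * rho(b^-1) = [[4, -1], [-3, 1]]  ->  [[9843943, -3137274], [-25072473, 7990621]]
... * rho(c) = [[0, 1], [-1, 4]]  ->  [[3137274, -2705153], [-7990621, 6890011]]
... * rho(b) = [[1, 1], [3, 4]]  ->  [[-4978185, -7683338], [12679412, 19569423]]
tr = -4978185 + 19569423 = 14591238

14591238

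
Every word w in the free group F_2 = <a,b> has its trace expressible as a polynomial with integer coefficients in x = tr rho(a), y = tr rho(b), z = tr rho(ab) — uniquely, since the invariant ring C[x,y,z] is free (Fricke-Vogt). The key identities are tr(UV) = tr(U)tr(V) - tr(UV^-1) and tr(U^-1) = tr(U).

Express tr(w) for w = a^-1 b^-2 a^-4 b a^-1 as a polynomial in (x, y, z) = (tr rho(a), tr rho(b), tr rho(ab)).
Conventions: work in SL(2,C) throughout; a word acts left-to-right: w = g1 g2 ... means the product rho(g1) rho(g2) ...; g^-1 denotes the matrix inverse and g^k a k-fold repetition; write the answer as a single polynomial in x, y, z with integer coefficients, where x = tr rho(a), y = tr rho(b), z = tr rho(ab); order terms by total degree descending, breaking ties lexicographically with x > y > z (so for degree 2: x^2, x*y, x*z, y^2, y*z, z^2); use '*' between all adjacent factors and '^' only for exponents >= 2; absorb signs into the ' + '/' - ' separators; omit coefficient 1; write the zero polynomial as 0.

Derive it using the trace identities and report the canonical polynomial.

x^5*y^2*z - x^6*y - x^4*y^3 - x^4*y*z^2 + x^5*z - 2*x^3*y^2*z + 5*x^4*y + 2*x^2*y^3 + 2*x^2*y*z^2 - 4*x^3*z - 5*x^2*y + 3*x*z - y

tr(b a^-1) = tr(b) * tr(a) - tr(b a) = x*y - z
tr(a^-1 b a^-1) = tr(b a^-1) * tr(a) - tr(b) = x^2*y - x*z - y
tr(b^2) = tr(b) * tr(b) - tr(1) = y^2 - 2
tr(b^2 a) = tr(b) * tr(a b) - tr(a) = y*z - x
use: tr(b a^-1 b) = tr(b^2) * tr(a) - tr(b^2 a) = x*y^2 - y*z - x
use: tr(b a b a) = tr(a b) * tr(a b) - tr(1) = z^2 - 2
use: tr(b a^-1 b a) = tr(b a b) * tr(a) - tr(b a b a) = x*y*z - x^2 - z^2 + 2
apply: tr(a^-1 b a^-1 b) = tr(b a^-1 b) * tr(a) - tr(b a^-1 b a) = x^2*y^2 - 2*x*y*z + z^2 - 2
tr(b a^-1 b^-1 a^-1) = tr(a^-1 b a^-1) * tr(b) - tr(a^-1 b a^-1 b) = x*y*z - y^2 - z^2 + 2
tr(a^-1 b a^-1 b^-1 a^-1) = tr(b a^-1 b^-1 a^-1) * tr(a) - tr(b a^-1 b^-1) = x^2*y*z - x*y^2 - x*z^2 + x
tr(b^-1 a^-3 b a^-1) = tr(a^-1 b a^-1 b^-1 a^-1) * tr(a) - tr(a^-1 b a^-1 b^-1) = x^3*y*z - x^2*y^2 - x^2*z^2 - x*y*z + x^2 + y^2 + z^2 - 2
apply: tr(a^-1 b a^-2) = tr(a^-2 b) * tr(a) - tr(a^-2 b a) = x^3*y - x^2*z - 2*x*y + z
use: tr(a^-3 b a^-1) = tr(a^-1 b a^-2) * tr(a) - tr(a^-1 b a^-1) = x^4*y - x^3*z - 3*x^2*y + 2*x*z + y
use: tr(a^-1 b a^-1 b^-2 a^-2) = tr(b^-1 a^-3 b a^-1) * tr(b) - tr(b^-1 a^-3 b a^-1 b) = x^3*y^2*z - x^4*y - x^2*y^3 - x^2*y*z^2 + x^3*z - x*y^2*z + 4*x^2*y + y^3 + y*z^2 - 2*x*z - 3*y
tr(a^-1 b a^-1 b^-2 a^-1) = tr(a^-2 b a^-1 b^-1) * tr(b) - tr(a^-2 b a^-1) = x^2*y^2*z - x^3*y - x*y^3 - x*y*z^2 + x^2*z + 3*x*y - z
tr(a^-1 b^-2 a^-4 b) = tr(a^-1 b a^-1 b^-2 a^-2) * tr(a) - tr(a^-1 b a^-1 b^-2 a^-1) = x^4*y^2*z - x^5*y - x^3*y^3 - x^3*y*z^2 + x^4*z - 2*x^2*y^2*z + 5*x^3*y + 2*x*y^3 + 2*x*y*z^2 - 3*x^2*z - 6*x*y + z
use: tr(a^-2) = tr(a^-1) * tr(a) - tr(1) = x^2 - 2
tr(a^-1 b^-1 a^-1) = tr(a^-2) * tr(b) - tr(a^-2 b) = x*z - y
tr(a^-1 b^-1 a^-2) = tr(a^-1 b^-1 a^-1) * tr(a) - tr(a^-1 b^-1) = x^2*z - x*y - z
apply: tr(b^-1 a^-4) = tr(a^-1 b^-1 a^-2) * tr(a) - tr(a^-1 b^-1 a^-1) = x^3*z - x^2*y - 2*x*z + y
tr(a^-1 b^-2 a^-4 b a^-1) = tr(a^-1 b^-2 a^-4 b) * tr(a) - tr(a^-1 b^-2 a^-4 b a) = x^5*y^2*z - x^6*y - x^4*y^3 - x^4*y*z^2 + x^5*z - 2*x^3*y^2*z + 5*x^4*y + 2*x^2*y^3 + 2*x^2*y*z^2 - 4*x^3*z - 5*x^2*y + 3*x*z - y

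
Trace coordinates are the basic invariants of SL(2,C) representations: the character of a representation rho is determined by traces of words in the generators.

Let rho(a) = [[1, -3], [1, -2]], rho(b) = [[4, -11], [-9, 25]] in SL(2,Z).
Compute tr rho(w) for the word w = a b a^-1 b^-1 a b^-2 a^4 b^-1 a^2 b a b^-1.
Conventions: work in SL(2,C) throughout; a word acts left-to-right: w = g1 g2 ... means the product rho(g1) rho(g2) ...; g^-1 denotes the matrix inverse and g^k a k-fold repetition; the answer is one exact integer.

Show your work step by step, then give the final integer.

rho(a) = [[1, -3], [1, -2]]
... * rho(b) = [[4, -11], [-9, 25]]  ->  [[31, -86], [22, -61]]
... * rho(a^-1) = [[-2, 3], [-1, 1]]  ->  [[24, 7], [17, 5]]
... * rho(b^-1) = [[25, 11], [9, 4]]  ->  [[663, 292], [470, 207]]
... * rho(a) = [[1, -3], [1, -2]]  ->  [[955, -2573], [677, -1824]]
... * rho(b^-1) = [[25, 11], [9, 4]]  ->  [[718, 213], [509, 151]]
... * rho(b^-1) = [[25, 11], [9, 4]]  ->  [[19867, 8750], [14084, 6203]]
... * rho(a) = [[1, -3], [1, -2]]  ->  [[28617, -77101], [20287, -54658]]
... * rho(a) = [[1, -3], [1, -2]]  ->  [[-48484, 68351], [-34371, 48455]]
... * rho(a) = [[1, -3], [1, -2]]  ->  [[19867, 8750], [14084, 6203]]
... * rho(a) = [[1, -3], [1, -2]]  ->  [[28617, -77101], [20287, -54658]]
... * rho(b^-1) = [[25, 11], [9, 4]]  ->  [[21516, 6383], [15253, 4525]]
... * rho(a) = [[1, -3], [1, -2]]  ->  [[27899, -77314], [19778, -54809]]
... * rho(a) = [[1, -3], [1, -2]]  ->  [[-49415, 70931], [-35031, 50284]]
... * rho(b) = [[4, -11], [-9, 25]]  ->  [[-836039, 2316840], [-592680, 1642441]]
... * rho(a) = [[1, -3], [1, -2]]  ->  [[1480801, -2125563], [1049761, -1506842]]
... * rho(b^-1) = [[25, 11], [9, 4]]  ->  [[17889958, 7786559], [12682447, 5520003]]
tr = 17889958 + 5520003 = 23409961

23409961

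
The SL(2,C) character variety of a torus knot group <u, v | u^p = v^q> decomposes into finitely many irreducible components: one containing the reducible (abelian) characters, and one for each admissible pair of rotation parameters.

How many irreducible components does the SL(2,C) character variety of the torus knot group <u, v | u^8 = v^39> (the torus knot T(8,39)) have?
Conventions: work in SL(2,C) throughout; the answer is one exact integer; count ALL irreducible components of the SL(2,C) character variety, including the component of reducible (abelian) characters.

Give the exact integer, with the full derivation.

In the torus knot group T(8,39), u^8 = v^39 is central, so an irreducible representation sends it to +I or -I (Schur).
On an irreducible component, tr(u) is locked at 2*cos(pi*alpha/8) for some alpha in 1..7, and tr(v) at 2*cos(pi*beta/39) for some beta in 1..38.
u^8 = (-1)^alpha I and v^39 = (-1)^beta I must agree, so alpha and beta have equal parity.
count pairs: odd alpha (4 choices) x odd beta (19), plus even alpha (3) x even beta (19): 4*19 + 3*19 = 133.
components with irreducible characters: 133; plus the single component of reducible (abelian) characters: total 134.

134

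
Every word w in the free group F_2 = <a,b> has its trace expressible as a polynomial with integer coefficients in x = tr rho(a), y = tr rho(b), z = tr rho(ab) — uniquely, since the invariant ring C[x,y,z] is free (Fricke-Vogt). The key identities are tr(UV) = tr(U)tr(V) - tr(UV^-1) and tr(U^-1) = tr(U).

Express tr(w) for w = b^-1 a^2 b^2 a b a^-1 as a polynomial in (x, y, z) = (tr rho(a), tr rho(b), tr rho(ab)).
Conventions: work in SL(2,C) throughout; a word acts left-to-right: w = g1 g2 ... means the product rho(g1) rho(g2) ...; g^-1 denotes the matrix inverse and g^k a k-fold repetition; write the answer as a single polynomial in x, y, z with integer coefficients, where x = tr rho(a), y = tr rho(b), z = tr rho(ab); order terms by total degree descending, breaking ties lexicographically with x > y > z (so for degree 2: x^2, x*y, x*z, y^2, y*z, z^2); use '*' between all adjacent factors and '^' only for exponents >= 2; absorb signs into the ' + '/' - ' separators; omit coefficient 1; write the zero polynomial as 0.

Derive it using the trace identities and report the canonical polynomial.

-x^2*y^2*z^2 + 2*x^3*y*z + x*y^3*z + x*y*z^3 - x^4 - x^2*y^2 - x^2*z^2 - 4*x*y*z + 4*x^2 + z^2 - 2

use: tr(b^2 a) = tr(b) * tr(a b) - tr(a) = y*z - x
use: tr(b^2) = tr(b) * tr(b) - tr(1) = y^2 - 2
tr(a b^2 a) = tr(a) * tr(b^2 a) - tr(b^2) = x*y*z - x^2 - y^2 + 2
tr(a^2 b^2 a) = tr(a) * tr(a b^2 a) - tr(a b^2) = x^2*y*z - x^3 - x*y^2 - y*z + 3*x
tr(b a b a) = tr(a b) * tr(a b) - tr(1)   [split at repeated a] = z^2 - 2
tr(a b a^2 b) = tr(a) * tr(b a b a) - tr(b a b) = x*z^2 - y*z - x
tr(b a^2) = tr(a) * tr(b a) - tr(b) = x*z - y
tr(a b a^2) = tr(a) * tr(b a^2) - tr(b a) = x^2*z - x*y - z
apply: tr(a b^2 a b a) = tr(b) * tr(a b a^2 b) - tr(a b a^2) = x*y*z^2 - x^2*z - y^2*z + z
tr(a b^2 a b) = tr(b) * tr(a b a b) - tr(a b a) = y*z^2 - x*z - y
tr(a^2 b^2 a b a) = tr(a) * tr(a b^2 a b a) - tr(a b^2 a b) = x^2*y*z^2 - x^3*z - x*y^2*z - y*z^2 + 2*x*z + y
use: tr(b a b a b a) = tr(a b) * tr(a b a b) - tr(a^-1 b^-1)   [split at repeated a] = z^3 - 3*z
tr(a b a b a^2 b) = tr(a) * tr(b a b a b a) - tr(b a b a b) = x*z^3 - y*z^2 - 2*x*z + y
tr(a b a b a^2) = tr(a) * tr(a b a b a) - tr(a b a b) = x^2*z^2 - x*y*z - x^2 - z^2 + 2
use: tr(a^2 b^2 a b a b) = tr(b) * tr(a b a b a^2 b) - tr(a b a b a^2) = x*y*z^3 - x^2*z^2 - y^2*z^2 - x*y*z + x^2 + y^2 + z^2 - 2
use: tr(b^-1 a^2 b^2 a b a) = tr(a^2 b^2 a b a) * tr(b) - tr(a^2 b^2 a b a b) = x^2*y^2*z^2 - x^3*y*z - x*y^3*z - x*y*z^3 + x^2*z^2 + 3*x*y*z - x^2 - z^2 + 2
apply: tr(b^-1 a^2 b^2 a b a^-1) = tr(b^-1 a^2 b^2 a b) * tr(a) - tr(b^-1 a^2 b^2 a b a) = -x^2*y^2*z^2 + 2*x^3*y*z + x*y^3*z + x*y*z^3 - x^4 - x^2*y^2 - x^2*z^2 - 4*x*y*z + 4*x^2 + z^2 - 2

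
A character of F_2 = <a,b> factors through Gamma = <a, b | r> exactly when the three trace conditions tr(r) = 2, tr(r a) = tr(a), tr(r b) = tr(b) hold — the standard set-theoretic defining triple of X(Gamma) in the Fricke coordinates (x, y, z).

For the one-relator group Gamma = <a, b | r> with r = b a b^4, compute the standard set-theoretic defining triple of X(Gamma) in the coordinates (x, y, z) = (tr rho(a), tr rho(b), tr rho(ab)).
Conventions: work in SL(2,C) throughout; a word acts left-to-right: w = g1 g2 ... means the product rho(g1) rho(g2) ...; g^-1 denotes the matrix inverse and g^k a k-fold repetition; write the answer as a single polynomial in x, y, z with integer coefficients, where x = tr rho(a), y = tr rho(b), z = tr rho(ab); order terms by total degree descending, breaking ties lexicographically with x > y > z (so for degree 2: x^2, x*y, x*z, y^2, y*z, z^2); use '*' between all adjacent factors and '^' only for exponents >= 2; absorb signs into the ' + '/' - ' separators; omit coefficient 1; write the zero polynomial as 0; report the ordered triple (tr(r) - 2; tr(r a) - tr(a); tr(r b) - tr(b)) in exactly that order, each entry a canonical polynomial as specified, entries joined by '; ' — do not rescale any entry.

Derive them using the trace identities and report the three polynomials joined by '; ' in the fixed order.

y^4*z - x*y^3 - 3*y^2*z + 2*x*y + z - 2; y^3*z^2 - x*y^2*z - y^3 - 2*y*z^2 + x*z - x + 3*y; y^5*z - x*y^4 - 4*y^3*z + 3*x*y^2 + 3*y*z - x - y

apply: tr(a b^2) = tr(b) tr(a b) - tr(a)  (reduce the b square) = y*z - x
apply: tr(b^2 a b) = tr(b) tr(a b^2) - tr(a b)  (reduce the b square) = y^2*z - x*y - z
use: tr(a b^4) = tr(b) tr(b^2 a b) - tr(b^2 a)  (reduce the b square) = y^3*z - x*y^2 - 2*y*z + x
use: tr(b a b^4) = tr(b) tr(a b^4) - tr(a b^3)  (reduce the b square) = y^4*z - x*y^3 - 3*y^2*z + 2*x*y + z
apply: tr(a b a b) = tr(a b) tr(a b) - tr(1)   [split at repeated a] = z^2 - 2
apply: tr(a b a) = tr(a) tr(b a) - tr(b) = x*z - y
apply: tr(b a b a b) = tr(b) tr(a b a b) - tr(a b a) = y*z^2 - x*z - y
tr(a b a b^3) = tr(b) tr(b a b a b) - tr(b a b a) = y^2*z^2 - x*y*z - y^2 - z^2 + 2
use: tr(b a b^4 a) = tr(b) tr(a b a b^3) - tr(a b a b^2) = y^3*z^2 - x*y^2*z - y^3 - 2*y*z^2 + x*z + 3*y
tr(b a b^5) = tr(b) tr(b^3 a b^2) - tr(b^3 a b) = y^5*z - x*y^4 - 4*y^3*z + 3*x*y^2 + 3*y*z - x
assemble the triple (tr(r) - 2; tr(r a) - x; tr(r b) - y)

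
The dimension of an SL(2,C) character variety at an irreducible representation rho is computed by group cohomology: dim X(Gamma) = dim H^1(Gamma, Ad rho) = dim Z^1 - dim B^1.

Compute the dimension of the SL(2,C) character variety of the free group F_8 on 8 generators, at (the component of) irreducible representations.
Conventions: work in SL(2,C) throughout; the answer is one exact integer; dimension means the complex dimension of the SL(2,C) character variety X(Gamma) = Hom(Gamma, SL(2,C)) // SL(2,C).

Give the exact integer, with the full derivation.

21

The free group F_8: 8 generators, no relators.
So Z^1 = (sl_2)^8 in full: dim Z^1 = 24.
At an irreducible rho the centralizer of the image in sl_2 is 0, so the coboundary map sl_2 -> Z^1 is injective: dim B^1 = 3.
dim H^1 = 24 - 3 = 21, which is dim X.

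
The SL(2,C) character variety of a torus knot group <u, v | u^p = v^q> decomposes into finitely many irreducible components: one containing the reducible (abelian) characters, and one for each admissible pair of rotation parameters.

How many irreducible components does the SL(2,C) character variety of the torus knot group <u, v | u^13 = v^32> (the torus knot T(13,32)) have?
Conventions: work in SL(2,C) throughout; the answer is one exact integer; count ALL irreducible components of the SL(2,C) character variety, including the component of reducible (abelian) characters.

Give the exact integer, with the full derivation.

Gamma = < u, v | u^13 = v^32 > (torus knot T(13,32)); the central element u^13 = v^32 acts as +I or -I in any irreducible SL(2,C) representation.
So on each irreducible component the traces are pinned: tr(u) = 2*cos(pi*alpha/13) with 1 <= alpha <= 12, tr(v) = 2*cos(pi*beta/32) with 1 <= beta <= 31.
Consistency of u^13 = (-1)^alpha I with v^32 = (-1)^beta I forces alpha = beta (mod 2).
Enumerate parity-matched pairs: 6*16 odd-odd plus 6*15 even-even gives 186.
That is 186 components of irreducible characters, and with the reducible (abelian) component the total is 187.

187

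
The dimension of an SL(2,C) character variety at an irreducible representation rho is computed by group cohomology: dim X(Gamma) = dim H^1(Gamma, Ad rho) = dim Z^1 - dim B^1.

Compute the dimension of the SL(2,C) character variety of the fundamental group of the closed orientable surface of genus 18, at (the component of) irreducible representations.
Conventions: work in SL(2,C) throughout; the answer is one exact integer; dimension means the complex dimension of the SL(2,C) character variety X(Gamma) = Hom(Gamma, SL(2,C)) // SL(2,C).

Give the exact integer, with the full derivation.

The genus-18 surface group: 2g = 36 generators, one relator prod [a_i, b_i].
Unconstrained cocycle data is one sl_2 vector per generator (108 dimensions), cut by the relator condition d_2(z) = 0.
d_2 is surjective at irreducible rho (its cokernel H^2 is dual to H^0 = 0), so dim Z^1 = 108 - 3 = 105.
As always at irreducible rho, dim B^1 = 3.
dim H^1 = 105 - 3 = 102 = dim X.

102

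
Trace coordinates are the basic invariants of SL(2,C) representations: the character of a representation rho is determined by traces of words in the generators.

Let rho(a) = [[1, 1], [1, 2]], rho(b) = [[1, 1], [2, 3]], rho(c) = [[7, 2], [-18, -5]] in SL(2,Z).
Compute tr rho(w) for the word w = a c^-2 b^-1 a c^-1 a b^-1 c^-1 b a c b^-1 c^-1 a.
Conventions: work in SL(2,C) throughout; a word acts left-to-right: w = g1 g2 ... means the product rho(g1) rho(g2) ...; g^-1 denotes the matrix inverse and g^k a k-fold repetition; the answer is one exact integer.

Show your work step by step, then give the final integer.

10838189

rho(a) = [[1, 1], [1, 2]]
... * rho(c^-1) = [[-5, -2], [18, 7]]  ->  [[13, 5], [31, 12]]
... * rho(c^-1) = [[-5, -2], [18, 7]]  ->  [[25, 9], [61, 22]]
... * rho(b^-1) = [[3, -1], [-2, 1]]  ->  [[57, -16], [139, -39]]
... * rho(a) = [[1, 1], [1, 2]]  ->  [[41, 25], [100, 61]]
... * rho(c^-1) = [[-5, -2], [18, 7]]  ->  [[245, 93], [598, 227]]
... * rho(a) = [[1, 1], [1, 2]]  ->  [[338, 431], [825, 1052]]
... * rho(b^-1) = [[3, -1], [-2, 1]]  ->  [[152, 93], [371, 227]]
... * rho(c^-1) = [[-5, -2], [18, 7]]  ->  [[914, 347], [2231, 847]]
... * rho(b) = [[1, 1], [2, 3]]  ->  [[1608, 1955], [3925, 4772]]
... * rho(a) = [[1, 1], [1, 2]]  ->  [[3563, 5518], [8697, 13469]]
... * rho(c) = [[7, 2], [-18, -5]]  ->  [[-74383, -20464], [-181563, -49951]]
... * rho(b^-1) = [[3, -1], [-2, 1]]  ->  [[-182221, 53919], [-444787, 131612]]
... * rho(c^-1) = [[-5, -2], [18, 7]]  ->  [[1881647, 741875], [4592951, 1810858]]
... * rho(a) = [[1, 1], [1, 2]]  ->  [[2623522, 3365397], [6403809, 8214667]]
tr = 2623522 + 8214667 = 10838189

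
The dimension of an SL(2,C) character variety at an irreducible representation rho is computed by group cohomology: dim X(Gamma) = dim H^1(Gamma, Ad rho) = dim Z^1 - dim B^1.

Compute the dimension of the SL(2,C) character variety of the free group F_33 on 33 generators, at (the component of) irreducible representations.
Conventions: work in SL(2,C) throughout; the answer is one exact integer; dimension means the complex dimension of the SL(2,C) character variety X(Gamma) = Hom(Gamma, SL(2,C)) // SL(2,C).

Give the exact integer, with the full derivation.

96

The free group F_33: 33 generators, no relators.
A cocycle picks one sl_2 vector per generator freely, giving dim Z^1 = 3*33 = 99.
Irreducibility makes the coboundary map sl_2 -> Z^1 injective (trivial centralizer), so dim B^1 = 3.
Therefore dim X = 99 - 3 = 96.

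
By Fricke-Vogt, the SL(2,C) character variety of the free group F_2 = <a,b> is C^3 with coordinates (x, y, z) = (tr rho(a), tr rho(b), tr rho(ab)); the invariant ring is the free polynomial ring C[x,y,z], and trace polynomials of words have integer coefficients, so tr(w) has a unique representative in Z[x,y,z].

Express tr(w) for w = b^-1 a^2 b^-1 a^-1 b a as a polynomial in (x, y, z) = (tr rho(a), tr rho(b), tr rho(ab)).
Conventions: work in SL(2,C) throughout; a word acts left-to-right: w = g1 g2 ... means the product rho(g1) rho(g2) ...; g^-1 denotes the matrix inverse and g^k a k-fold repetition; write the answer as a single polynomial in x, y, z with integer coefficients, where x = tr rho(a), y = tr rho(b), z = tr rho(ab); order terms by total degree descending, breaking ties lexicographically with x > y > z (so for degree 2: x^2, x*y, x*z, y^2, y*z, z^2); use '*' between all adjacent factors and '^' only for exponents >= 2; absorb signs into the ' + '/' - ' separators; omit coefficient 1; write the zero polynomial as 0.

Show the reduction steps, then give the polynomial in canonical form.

-x^3*y^2*z + x^4*y + x^2*y^3 + 2*x^2*y*z^2 - x^3*z - x*z^3 - 4*x^2*y - y^3 - y*z^2 + 3*x*z + 3*y

trace(a^2) = trace(a)*trace(a) - trace(1) = x^2 - 2
trace(a^3) = trace(a)*trace(a^2) - trace(a) = x^3 - 3*x
trace(b a^2) = trace(a)*trace(b a) - trace(b) = x*z - y
trace(a^3 b) = trace(a)*trace(b a^2) - trace(b a) = x^2*z - x*y - z
trace(a b^-1 a^2) = trace(a^3)*trace(b) - trace(a^3 b) = x^3*y - x^2*z - 2*x*y + z
trace(a b a^3) = trace(a)*trace(a^2 b a) - trace(a^2 b) = x^3*z - x^2*y - 2*x*z + y
trace(b a b a) = trace(a b)*trace(a b) - trace(1)   [split at repeated a] = z^2 - 2
trace(b a b) = trace(b)*trace(a b) - trace(a) = y*z - x
trace(b a b a^2) = trace(a)*trace(b a b a) - trace(b a b) = x*z^2 - y*z - x
trace(a b a^3 b) = trace(a)*trace(b a b a^2) - trace(b a b a) = x^2*z^2 - x*y*z - x^2 - z^2 + 2
trace(a^2 b^-1 a b a) = trace(a b a^3)*trace(b) - trace(a b a^3 b) = x^3*y*z - x^2*y^2 - x^2*z^2 - x*y*z + x^2 + y^2 + z^2 - 2
trace(b a b a b a) = trace(b a b a)*trace(b a) - trace(a b)   [split at repeated b] = z^3 - 3*z
trace(b a b a b) = trace(b)*trace(a b a b) - trace(a b a) = y*z^2 - x*z - y
trace(a b a b a^2 b) = trace(a)*trace(b a b a b a) - trace(b a b a b) = x*z^3 - y*z^2 - 2*x*z + y
trace(a^2 b^-1 a b a b) = trace(a b a b a^2)*trace(b) - trace(a b a b a^2 b) = x^2*y*z^2 - x*y^2*z - x*z^3 - x^2*y + 2*x*z + y
trace(b a b^-1 a^2 b^-1 a) = trace(a^2 b^-1 a b a)*trace(b) - trace(a^2 b^-1 a b a b) = x^3*y^2*z - x^2*y^3 - 2*x^2*y*z^2 + x*z^3 + 2*x^2*y + y^3 + y*z^2 - 2*x*z - 3*y
trace(b^-1 a^2 b^-1 a^-1 b a) = trace(b a b^-1 a^2 b^-1)*trace(a) - trace(b a b^-1 a^2 b^-1 a) = -x^3*y^2*z + x^4*y + x^2*y^3 + 2*x^2*y*z^2 - x^3*z - x*z^3 - 4*x^2*y - y^3 - y*z^2 + 3*x*z + 3*y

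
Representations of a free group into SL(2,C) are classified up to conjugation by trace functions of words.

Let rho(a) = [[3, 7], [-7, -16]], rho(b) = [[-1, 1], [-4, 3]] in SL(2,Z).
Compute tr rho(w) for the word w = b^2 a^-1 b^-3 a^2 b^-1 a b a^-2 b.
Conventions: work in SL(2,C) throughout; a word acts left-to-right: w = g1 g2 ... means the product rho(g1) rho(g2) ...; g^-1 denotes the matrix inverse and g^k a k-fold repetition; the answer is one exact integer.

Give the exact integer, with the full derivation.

33504936438

rho(b) = [[-1, 1], [-4, 3]]
... * rho(b) = [[-1, 1], [-4, 3]]  ->  [[-3, 2], [-8, 5]]
... * rho(a^-1) = [[-16, -7], [7, 3]]  ->  [[62, 27], [163, 71]]
... * rho(b^-1) = [[3, -1], [4, -1]]  ->  [[294, -89], [773, -234]]
... * rho(b^-1) = [[3, -1], [4, -1]]  ->  [[526, -205], [1383, -539]]
... * rho(b^-1) = [[3, -1], [4, -1]]  ->  [[758, -321], [1993, -844]]
... * rho(a) = [[3, 7], [-7, -16]]  ->  [[4521, 10442], [11887, 27455]]
... * rho(a) = [[3, 7], [-7, -16]]  ->  [[-59531, -135425], [-156524, -356071]]
... * rho(b^-1) = [[3, -1], [4, -1]]  ->  [[-720293, 194956], [-1893856, 512595]]
... * rho(a) = [[3, 7], [-7, -16]]  ->  [[-3525571, -8161347], [-9269733, -21458512]]
... * rho(b) = [[-1, 1], [-4, 3]]  ->  [[36170959, -28009612], [95103781, -73645269]]
... * rho(a^-1) = [[-16, -7], [7, 3]]  ->  [[-774802628, -337225549], [-2037177379, -886662274]]
... * rho(a^-1) = [[-16, -7], [7, 3]]  ->  [[10036263205, 4411941749], [26388202146, 11600254831]]
... * rho(b) = [[-1, 1], [-4, 3]]  ->  [[-27684030201, 23272088452], [-72789221470, 61188966639]]
tr = -27684030201 + 61188966639 = 33504936438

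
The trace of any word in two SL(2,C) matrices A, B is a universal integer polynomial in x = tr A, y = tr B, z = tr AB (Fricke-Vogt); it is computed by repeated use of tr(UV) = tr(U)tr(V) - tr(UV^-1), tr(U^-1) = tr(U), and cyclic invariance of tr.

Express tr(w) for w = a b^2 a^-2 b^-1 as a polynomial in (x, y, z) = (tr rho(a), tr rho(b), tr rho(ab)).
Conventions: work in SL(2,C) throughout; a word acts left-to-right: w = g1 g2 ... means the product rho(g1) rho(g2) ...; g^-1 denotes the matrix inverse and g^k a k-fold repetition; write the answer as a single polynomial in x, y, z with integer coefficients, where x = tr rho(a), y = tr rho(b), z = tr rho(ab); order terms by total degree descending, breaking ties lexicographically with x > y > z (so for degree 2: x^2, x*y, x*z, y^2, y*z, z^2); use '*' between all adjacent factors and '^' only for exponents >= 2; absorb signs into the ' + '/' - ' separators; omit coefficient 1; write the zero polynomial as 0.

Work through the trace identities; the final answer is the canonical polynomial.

-x^2*y^2*z + x^3*y + x*y^3 + x*y*z^2 - 3*x*y - z

trace(a^2 b) = trace(a) trace(b a) - trace(b)   [square of a] = x*z - y
trace(a^2) = trace(a) trace(a) - trace(1)   [square of a] = x^2 - 2
trace(a b^2 a) = trace(b) trace(a^2 b) - trace(a^2)   [square of b] = x*y*z - x^2 - y^2 + 2
trace(a b a b) = trace(b a) trace(b a) - trace(1)   [split at a repeated b] = z^2 - 2
trace(a b^2 a b) = trace(b) trace(a b a b) - trace(a b a)   [square of b] = y*z^2 - x*z - y
trace(b^-1 a b^2 a) = trace(a b^2 a) trace(b) - trace(a b^2 a b)   [inverse elimination on b] = x*y^2*z - x^2*y - y^3 - y*z^2 + x*z + 3*y
trace(a^-1 b^-1 a b^2) = trace(b^-1 a b^2) trace(a) - trace(b^-1 a b^2 a)   [inverse elimination on a] = -x*y^2*z + x^2*y + y^3 + y*z^2 - 3*y
trace(a b^2 a^-2 b^-1) = trace(a^-1 b^-1 a b^2) trace(a) - trace(a^-1 b^-1 a b^2 a)   [inverse elimination on a] = -x^2*y^2*z + x^3*y + x*y^3 + x*y*z^2 - 3*x*y - z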